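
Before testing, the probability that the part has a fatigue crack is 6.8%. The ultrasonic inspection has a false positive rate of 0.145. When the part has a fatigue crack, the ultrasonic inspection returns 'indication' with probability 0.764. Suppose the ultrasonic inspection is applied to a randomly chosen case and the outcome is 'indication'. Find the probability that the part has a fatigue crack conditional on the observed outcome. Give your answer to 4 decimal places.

Write H for 'the part has a fatigue crack'. Prior odds H:¬H = 0.068/0.932 = 0.072961. For the 'indication' outcome, the likelihood ratio is 0.764/0.145 = 5.2690.
Posterior odds = 0.072961 × 5.2690 = 0.38443, so P(H|E) = 0.38443/(1+0.38443) = 0.2777.

P(H | E) ≈ 0.2777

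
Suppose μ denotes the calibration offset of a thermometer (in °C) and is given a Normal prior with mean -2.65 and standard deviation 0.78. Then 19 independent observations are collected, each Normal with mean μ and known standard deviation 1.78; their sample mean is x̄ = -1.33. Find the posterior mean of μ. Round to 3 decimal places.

With known σ, the Normal prior is conjugate. Weight on the data is w = (n/σ²)/(n/σ² + 1/τ₀²) = 5.99672/(5.99672+1.64366) = 0.78487.
Posterior mean = w·x̄ + (1−w)·μ₀ = 0.78487·-1.33 + 0.21513·-2.65 = -1.614.

Posterior mean ≈ -1.614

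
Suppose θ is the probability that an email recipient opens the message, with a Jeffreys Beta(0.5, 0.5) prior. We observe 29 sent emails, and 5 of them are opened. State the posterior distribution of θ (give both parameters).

Observing 5 successes and 24 failures updates Beta(0.5, 0.5) by adding the success and failure counts to the two shape parameters: α = 0.5+5 = 5.5, β = 0.5+24 = 24.5.

Posterior: Beta(5.5, 24.5)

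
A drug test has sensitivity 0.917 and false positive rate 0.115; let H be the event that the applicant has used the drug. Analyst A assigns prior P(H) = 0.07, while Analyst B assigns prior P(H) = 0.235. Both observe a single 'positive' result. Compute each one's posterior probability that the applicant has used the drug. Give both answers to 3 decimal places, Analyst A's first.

Analyst A: 0.375; Analyst B: 0.710

The likelihood ratio for a 'positive' result is 0.917/0.115 = 7.9739.
Analyst A: prior odds 0.07/0.93 = 0.075269; posterior odds 0.60019; posterior probability 0.375.
Analyst B: prior odds 0.235/0.765 = 0.30719; posterior odds 2.4495; posterior probability 0.710.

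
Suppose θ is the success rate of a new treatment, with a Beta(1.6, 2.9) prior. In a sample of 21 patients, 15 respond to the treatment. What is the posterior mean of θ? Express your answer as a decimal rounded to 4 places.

Posterior mean ≈ 0.6510

Observing 15 successes and 6 failures updates Beta(1.6, 2.9) by adding the success and failure counts to the two shape parameters: α = 1.6+15 = 16.6, β = 2.9+6 = 8.9.
E[θ | data] = 16.6/(16.6+8.9) = 0.6510.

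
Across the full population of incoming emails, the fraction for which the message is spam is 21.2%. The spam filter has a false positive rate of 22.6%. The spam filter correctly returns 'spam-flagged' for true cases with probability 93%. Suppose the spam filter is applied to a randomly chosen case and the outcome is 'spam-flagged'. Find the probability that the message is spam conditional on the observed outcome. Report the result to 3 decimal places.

P(H | E) ≈ 0.525

Write H for 'the message is spam'. Prior odds H:¬H = 0.212/0.788 = 0.26904. For the 'spam-flagged' outcome, the likelihood ratio is 0.93/0.226 = 4.1150.
Posterior odds = 0.26904 × 4.1150 = 1.1071, so P(H|E) = 1.1071/(1+1.1071) = 0.525.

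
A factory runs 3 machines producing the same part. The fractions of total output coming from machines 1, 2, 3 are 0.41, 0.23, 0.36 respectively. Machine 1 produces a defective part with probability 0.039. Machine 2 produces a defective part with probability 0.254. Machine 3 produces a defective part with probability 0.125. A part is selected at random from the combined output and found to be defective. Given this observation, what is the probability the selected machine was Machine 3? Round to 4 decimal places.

Posterior probability ≈ 0.3769

P(defective|M1) = 0.039; P(defective|M2) = 0.254; P(defective|M3) = 0.125.
Prior × likelihood for each source: 0.41·0.039=0.01599, 0.23·0.254=0.05842, 0.36·0.125=0.04500. Summing gives P(defective) = 0.11941.
P(Machine 3 | defective) = 0.04500 / 0.11941 = 0.3769.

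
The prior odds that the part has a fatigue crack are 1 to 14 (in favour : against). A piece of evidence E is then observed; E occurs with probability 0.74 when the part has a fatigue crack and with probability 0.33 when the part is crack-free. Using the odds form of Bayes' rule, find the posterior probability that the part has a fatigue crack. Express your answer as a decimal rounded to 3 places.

Prior odds = 1/14 = 0.071429. In log-odds, ln(0.071429) = -2.6391.
Add log likelihood ratio: ln(2.2424) = 0.80756.
Posterior log-odds = -1.8315, so posterior odds = exp(-1.8315) = 0.16017. Converting, P(H|E) = 0.16017/1.1602 = 0.138.

Posterior probability ≈ 0.138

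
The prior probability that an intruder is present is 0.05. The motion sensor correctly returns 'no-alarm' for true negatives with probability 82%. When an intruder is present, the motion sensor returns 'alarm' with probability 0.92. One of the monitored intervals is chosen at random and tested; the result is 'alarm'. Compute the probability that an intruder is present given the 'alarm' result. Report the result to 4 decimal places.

P(H | E) ≈ 0.2120

Write H for 'an intruder is present'. Prior odds H:¬H = 0.05/0.95 = 0.052632. For the 'alarm' outcome, the likelihood ratio is 0.92/0.18 = 5.1111.
Posterior odds = 0.052632 × 5.1111 = 0.26901, so P(H|E) = 0.26901/(1+0.26901) = 0.2120.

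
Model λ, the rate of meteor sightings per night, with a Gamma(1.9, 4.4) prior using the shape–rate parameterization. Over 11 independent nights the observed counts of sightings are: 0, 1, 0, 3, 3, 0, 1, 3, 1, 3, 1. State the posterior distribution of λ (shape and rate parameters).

Posterior: Gamma(shape=17.9, rate=15.4)

Total count ∑xᵢ = 16 over n = 11 nights.
Gamma is conjugate to the Poisson likelihood: posterior is Gamma(shape = 1.9+16 = 17.9, rate = 4.4+11 = 15.4).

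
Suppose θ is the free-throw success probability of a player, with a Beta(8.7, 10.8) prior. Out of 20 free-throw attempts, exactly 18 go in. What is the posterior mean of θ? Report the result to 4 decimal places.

Posterior mean ≈ 0.6759

The binomial likelihood is conjugate to the Beta prior: with 18 successes and 2 failures, the posterior is Beta(8.7+18, 10.8+2) = Beta(26.7, 12.8).
Posterior mean = α/(α+β) = 26.7/39.5 = 0.6759.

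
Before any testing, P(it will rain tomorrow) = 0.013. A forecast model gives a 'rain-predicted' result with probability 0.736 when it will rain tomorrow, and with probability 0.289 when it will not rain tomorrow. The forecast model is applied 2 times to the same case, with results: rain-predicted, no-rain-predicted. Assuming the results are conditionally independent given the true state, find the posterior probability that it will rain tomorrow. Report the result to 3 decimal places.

Posterior P(H) ≈ 0.012

With H the event that it will rain tomorrow, the joint likelihood of the observed sequence is P(data|H) = 0.736·0.264 = 0.19430 and P(data|¬H) = 0.289·0.711 = 0.20548.
Bayes: P(H|data) = 0.013·0.19430 / (0.013·0.19430 + 0.987·0.20548) = 0.0025260/0.20533 = 0.0123.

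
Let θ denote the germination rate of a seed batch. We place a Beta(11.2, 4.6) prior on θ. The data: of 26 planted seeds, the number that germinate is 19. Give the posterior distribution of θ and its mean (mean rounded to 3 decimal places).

Posterior: Beta(30.2, 11.6); mean ≈ 0.722

Observing 19 successes and 7 failures updates Beta(11.2, 4.6) by adding the success and failure counts to the two shape parameters: α = 11.2+19 = 30.2, β = 4.6+7 = 11.6.
E[θ | data] = 30.2/(30.2+11.6) = 0.722.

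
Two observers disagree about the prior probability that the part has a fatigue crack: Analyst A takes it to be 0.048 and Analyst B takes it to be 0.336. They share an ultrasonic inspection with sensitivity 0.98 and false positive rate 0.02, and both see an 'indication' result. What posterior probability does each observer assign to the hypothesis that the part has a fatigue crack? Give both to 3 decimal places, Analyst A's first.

Analyst A: 0.712; Analyst B: 0.961

P('+'|H) = 0.98, P('+'|¬H) = 0.02.
Analyst A: numerator 0.98·0.048 = 0.047040; evidence = 0.047040+0.02·0.952 = 0.066080; posterior = 0.712.
Analyst B: numerator 0.98·0.336 = 0.32928; evidence = 0.32928+0.02·0.664 = 0.34256; posterior = 0.961.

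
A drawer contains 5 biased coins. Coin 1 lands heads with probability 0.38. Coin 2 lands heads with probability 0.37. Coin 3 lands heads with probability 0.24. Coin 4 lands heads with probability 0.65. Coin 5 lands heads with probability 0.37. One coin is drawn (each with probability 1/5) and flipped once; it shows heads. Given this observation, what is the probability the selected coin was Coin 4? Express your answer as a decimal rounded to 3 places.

Tabulate prior·likelihood by source: [1] prior 0.2, lik 0.38, product 0.07600; [2] prior 0.2, lik 0.37, product 0.07400; [3] prior 0.2, lik 0.24, product 0.04800; [4] prior 0.2, lik 0.65, product 0.1300; [5] prior 0.2, lik 0.37, product 0.07400.
Normalizing constant = 0.40200; the posterior for Coin 4 is its product over the sum, 0.1300/0.40200 = 0.323.

Posterior probability ≈ 0.323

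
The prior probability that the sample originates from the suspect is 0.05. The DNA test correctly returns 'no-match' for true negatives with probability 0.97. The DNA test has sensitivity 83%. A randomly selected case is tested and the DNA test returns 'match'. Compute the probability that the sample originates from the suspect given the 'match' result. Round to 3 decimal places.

Let H be the event that the sample originates from the suspect. P(H) = 0.05, so P(¬H) = 0.95. With E the 'match' result, P(E|H) = 0.83 and P(E|¬H) = 0.03.
P(E) = 0.83·0.05 + 0.03·0.95 = 0.041500 + 0.028500 = 0.070000.
By Bayes' theorem, P(H|E) = 0.041500 / 0.070000 = 0.593.

P(H | E) ≈ 0.593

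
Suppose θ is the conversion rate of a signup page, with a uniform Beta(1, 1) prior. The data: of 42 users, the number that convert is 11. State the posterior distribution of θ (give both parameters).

Observing 11 successes and 31 failures updates Beta(1, 1) by adding the success and failure counts to the two shape parameters: α = 1+11 = 12, β = 1+31 = 32.

Posterior: Beta(12, 32)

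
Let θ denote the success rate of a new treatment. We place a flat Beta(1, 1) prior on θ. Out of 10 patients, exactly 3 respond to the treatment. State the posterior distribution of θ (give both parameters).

The binomial likelihood is conjugate to the Beta prior: with 3 successes and 7 failures, the posterior is Beta(1+3, 1+7) = Beta(4, 8).

Posterior: Beta(4, 8)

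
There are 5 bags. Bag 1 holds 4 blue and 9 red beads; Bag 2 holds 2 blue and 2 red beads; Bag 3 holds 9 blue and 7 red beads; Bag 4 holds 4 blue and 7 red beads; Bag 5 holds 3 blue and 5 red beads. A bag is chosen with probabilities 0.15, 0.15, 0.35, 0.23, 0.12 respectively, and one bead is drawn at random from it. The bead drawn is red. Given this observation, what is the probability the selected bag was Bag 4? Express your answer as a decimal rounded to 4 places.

Posterior probability ≈ 0.2645

P(red|Bag 1) = 0.6923; P(red|Bag 2) = 0.5; P(red|Bag 3) = 0.4375; P(red|Bag 4) = 0.6364; P(red|Bag 5) = 0.625.
Prior × likelihood for each source: 0.15·0.6923=0.1038, 0.15·0.5=0.07500, 0.35·0.4375=0.1531, 0.23·0.6364=0.1464, 0.12·0.625=0.07500. Summing gives P(red) = 0.55333.
P(Bag 4 | red) = 0.1464 / 0.55333 = 0.2645.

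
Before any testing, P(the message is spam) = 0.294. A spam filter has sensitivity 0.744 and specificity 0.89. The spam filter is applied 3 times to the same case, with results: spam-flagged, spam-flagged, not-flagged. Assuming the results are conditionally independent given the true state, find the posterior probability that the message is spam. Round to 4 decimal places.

Posterior P(H) ≈ 0.8457

With H the event that the message is spam, the joint likelihood of the observed sequence is P(data|H) = 0.744·0.744·0.256 = 0.14171 and P(data|¬H) = 0.11·0.11·0.89 = 0.010769.
Bayes: P(H|data) = 0.294·0.14171 / (0.294·0.14171 + 0.706·0.010769) = 0.041661/0.049264 = 0.8457.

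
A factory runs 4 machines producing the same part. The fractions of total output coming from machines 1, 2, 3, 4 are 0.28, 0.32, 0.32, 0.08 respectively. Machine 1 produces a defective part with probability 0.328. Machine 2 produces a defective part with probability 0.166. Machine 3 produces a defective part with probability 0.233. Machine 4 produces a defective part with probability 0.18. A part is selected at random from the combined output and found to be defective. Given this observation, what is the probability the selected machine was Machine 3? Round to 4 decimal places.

P(defective|M1) = 0.328; P(defective|M2) = 0.166; P(defective|M3) = 0.233; P(defective|M4) = 0.18.
Prior × likelihood for each source: 0.28·0.328=0.09184, 0.32·0.166=0.05312, 0.32·0.233=0.07456, 0.08·0.18=0.01440. Summing gives P(defective) = 0.23392.
P(Machine 3 | defective) = 0.07456 / 0.23392 = 0.3187.

Posterior probability ≈ 0.3187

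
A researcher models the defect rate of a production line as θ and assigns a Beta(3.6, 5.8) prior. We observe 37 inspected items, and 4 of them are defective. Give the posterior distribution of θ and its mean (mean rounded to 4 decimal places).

The binomial likelihood is conjugate to the Beta prior: with 4 successes and 33 failures, the posterior is Beta(3.6+4, 5.8+33) = Beta(7.6, 38.8).
E[θ | data] = 7.6/(7.6+38.8) = 0.1638.

Posterior: Beta(7.6, 38.8); mean ≈ 0.1638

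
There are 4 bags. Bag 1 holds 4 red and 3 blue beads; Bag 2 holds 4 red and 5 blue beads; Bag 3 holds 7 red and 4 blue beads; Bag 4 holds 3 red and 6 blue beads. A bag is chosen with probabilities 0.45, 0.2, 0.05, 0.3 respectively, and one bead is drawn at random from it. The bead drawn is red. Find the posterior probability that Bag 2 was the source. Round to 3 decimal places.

Posterior probability ≈ 0.186

Tabulate prior·likelihood by source: [1] prior 0.45, lik 0.5714, product 0.2571; [2] prior 0.2, lik 0.4444, product 0.08889; [3] prior 0.05, lik 0.6364, product 0.03182; [4] prior 0.3, lik 0.3333, product 0.1000.
Normalizing constant = 0.47785; the posterior for Bag 2 is its product over the sum, 0.08889/0.47785 = 0.186.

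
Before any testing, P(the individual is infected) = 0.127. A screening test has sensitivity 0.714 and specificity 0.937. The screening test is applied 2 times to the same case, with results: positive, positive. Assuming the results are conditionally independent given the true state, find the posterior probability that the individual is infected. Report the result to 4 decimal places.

With H the event that the individual is infected, the joint likelihood of the observed sequence is P(data|H) = 0.714·0.714 = 0.50980 and P(data|¬H) = 0.063·0.063 = 0.0039690.
Bayes: P(H|data) = 0.127·0.50980 / (0.127·0.50980 + 0.873·0.0039690) = 0.064744/0.068209 = 0.9492.

Posterior P(H) ≈ 0.9492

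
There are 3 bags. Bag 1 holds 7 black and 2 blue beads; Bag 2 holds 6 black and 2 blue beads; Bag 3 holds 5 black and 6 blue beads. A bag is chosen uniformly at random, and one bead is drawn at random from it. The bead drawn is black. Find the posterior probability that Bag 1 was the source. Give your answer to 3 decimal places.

P(black|Bag 1) = 0.7778; P(black|Bag 2) = 0.75; P(black|Bag 3) = 0.4545.
Prior × likelihood for each source: 0.333333·0.7778=0.2593, 0.333333·0.75=0.2500, 0.333333·0.4545=0.1515. Summing gives P(black) = 0.66077.
P(Bag 1 | black) = 0.2593 / 0.66077 = 0.392.

Posterior probability ≈ 0.392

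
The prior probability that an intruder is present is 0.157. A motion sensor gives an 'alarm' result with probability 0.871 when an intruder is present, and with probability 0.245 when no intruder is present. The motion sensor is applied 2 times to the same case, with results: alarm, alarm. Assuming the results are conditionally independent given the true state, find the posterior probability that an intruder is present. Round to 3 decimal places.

Let H be the event that an intruder is present; start with P(H) = 0.157. P('alarm'|H) = 0.871, P('alarm'|¬H) = 0.245.
Update on result 1 ('alarm'): P(H) ← 0.871·0.1570 / (0.871·0.1570 + 0.245·0.8430) = 0.13675/0.34328 = 0.3984.
Update on result 2 ('alarm'): P(H) ← 0.871·0.3984 / (0.871·0.3984 + 0.245·0.6016) = 0.34696/0.49437 = 0.7018.

Posterior P(H) ≈ 0.702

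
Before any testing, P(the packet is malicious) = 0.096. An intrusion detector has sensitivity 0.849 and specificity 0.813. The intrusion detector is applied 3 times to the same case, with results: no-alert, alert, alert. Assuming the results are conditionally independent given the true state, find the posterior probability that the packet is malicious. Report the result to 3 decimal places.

Posterior P(H) ≈ 0.289

Let H be the event that the packet is malicious; start with P(H) = 0.096. P('alert'|H) = 0.849, P('alert'|¬H) = 0.187.
Update on result 1 ('no-alert'): P(H) ← 0.151·0.0960 / (0.151·0.0960 + 0.813·0.9040) = 0.014496/0.74945 = 0.0193.
Update on result 2 ('alert'): P(H) ← 0.849·0.0193 / (0.849·0.0193 + 0.187·0.9807) = 0.016422/0.19980 = 0.0822.
Update on result 3 ('alert'): P(H) ← 0.849·0.0822 / (0.849·0.0822 + 0.187·0.9178) = 0.069778/0.24141 = 0.2890.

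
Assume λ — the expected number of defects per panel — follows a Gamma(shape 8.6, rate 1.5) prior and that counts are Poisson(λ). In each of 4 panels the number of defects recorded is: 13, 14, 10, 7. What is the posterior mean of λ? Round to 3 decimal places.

Posterior mean ≈ 9.564

Total count ∑xᵢ = 44 over n = 4 panels.
Gamma is conjugate to the Poisson likelihood: posterior is Gamma(shape = 8.6+44 = 52.6, rate = 1.5+4 = 5.5).
E[λ | data] = 52.6/5.5 = 9.564.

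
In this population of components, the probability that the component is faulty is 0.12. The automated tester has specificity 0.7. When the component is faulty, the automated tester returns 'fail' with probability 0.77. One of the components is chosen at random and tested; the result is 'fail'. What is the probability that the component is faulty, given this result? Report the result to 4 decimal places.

Write H for 'the component is faulty'. Prior odds H:¬H = 0.12/0.88 = 0.13636. For the 'fail' outcome, the likelihood ratio is 0.77/0.3 = 2.5667.
Posterior odds = 0.13636 × 2.5667 = 0.35000, so P(H|E) = 0.35000/(1+0.35000) = 0.2593.

P(H | E) ≈ 0.2593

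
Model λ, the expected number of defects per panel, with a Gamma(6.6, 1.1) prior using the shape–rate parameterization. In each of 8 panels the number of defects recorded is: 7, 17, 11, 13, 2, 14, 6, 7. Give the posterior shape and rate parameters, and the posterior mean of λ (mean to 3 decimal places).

Posterior: Gamma(shape=83.6, rate=9.1); mean ≈ 9.187

Total count ∑xᵢ = 77 over n = 8 panels.
Gamma is conjugate to the Poisson likelihood: posterior is Gamma(shape = 6.6+77 = 83.6, rate = 1.1+8 = 9.1).
Posterior mean = shape/rate = 83.6/9.1 = 9.187.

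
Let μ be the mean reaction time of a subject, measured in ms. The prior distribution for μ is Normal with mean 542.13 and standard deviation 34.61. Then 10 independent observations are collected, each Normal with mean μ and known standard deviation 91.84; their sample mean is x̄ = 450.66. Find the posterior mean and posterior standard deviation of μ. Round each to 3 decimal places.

Prior precision 1/τ₀² = 1/34.61² = 0.00083483; data precision n/σ² = 10/91.84² = 0.00118559.
Posterior precision = 0.00083483 + 0.00118559 = 0.00202042, giving posterior SD = 1/√0.00202042 = 22.247.
Posterior mean = (0.00083483·542.13 + 0.00118559·450.66) / 0.00202042 = 488.455.

Posterior mean ≈ 488.455; posterior SD ≈ 22.247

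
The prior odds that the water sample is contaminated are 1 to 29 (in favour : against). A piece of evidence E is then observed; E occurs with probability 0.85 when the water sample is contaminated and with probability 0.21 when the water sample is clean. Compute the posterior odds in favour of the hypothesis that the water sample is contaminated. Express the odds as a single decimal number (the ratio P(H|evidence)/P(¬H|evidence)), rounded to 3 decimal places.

Prior odds = 1/29 = 0.034483. In log-odds, ln(0.034483) = -3.3673.
Add log likelihood ratio: ln(4.0476) = 1.3981.
Posterior log-odds = -1.9692, so posterior odds = exp(-1.9692) = 0.13957.

Posterior odds ≈ 0.140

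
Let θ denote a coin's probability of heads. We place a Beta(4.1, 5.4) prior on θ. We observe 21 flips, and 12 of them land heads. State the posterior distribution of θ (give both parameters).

Posterior: Beta(16.1, 14.4)

Observing 12 successes and 9 failures updates Beta(4.1, 5.4) by adding the success and failure counts to the two shape parameters: α = 4.1+12 = 16.1, β = 5.4+9 = 14.4.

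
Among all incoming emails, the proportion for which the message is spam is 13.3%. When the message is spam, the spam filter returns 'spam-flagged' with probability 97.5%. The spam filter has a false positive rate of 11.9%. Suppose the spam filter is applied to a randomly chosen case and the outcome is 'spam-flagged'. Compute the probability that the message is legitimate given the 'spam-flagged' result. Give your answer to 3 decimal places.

Let H be the event that the message is spam. P(H) = 0.133, so P(¬H) = 0.867. With E the 'spam-flagged' result, P(E|H) = 0.975 and P(E|¬H) = 0.119.
P(E) = 0.975·0.133 + 0.119·0.867 = 0.12968 + 0.10317 = 0.23285.
By Bayes' theorem, P(H|E) = 0.12968 / 0.23285 = 0.557. Hence P(¬H|E) = 1 − 0.557 = 0.443.

P(¬H | E) ≈ 0.443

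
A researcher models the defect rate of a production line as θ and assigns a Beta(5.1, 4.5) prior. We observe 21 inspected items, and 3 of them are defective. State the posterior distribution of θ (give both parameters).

The binomial likelihood is conjugate to the Beta prior: with 3 successes and 18 failures, the posterior is Beta(5.1+3, 4.5+18) = Beta(8.1, 22.5).

Posterior: Beta(8.1, 22.5)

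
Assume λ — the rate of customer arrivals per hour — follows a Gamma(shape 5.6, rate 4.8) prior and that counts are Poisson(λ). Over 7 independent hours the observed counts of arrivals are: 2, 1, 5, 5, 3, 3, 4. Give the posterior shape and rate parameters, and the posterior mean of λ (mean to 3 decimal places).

The Poisson likelihood adds the total count to the shape and the number of exposure periods to the rate. Here ∑xᵢ = 23 and n = 7, so shape 5.6→28.6 and rate 4.8→11.8.
E[λ | data] = 28.6/11.8 = 2.424.

Posterior: Gamma(shape=28.6, rate=11.8); mean ≈ 2.424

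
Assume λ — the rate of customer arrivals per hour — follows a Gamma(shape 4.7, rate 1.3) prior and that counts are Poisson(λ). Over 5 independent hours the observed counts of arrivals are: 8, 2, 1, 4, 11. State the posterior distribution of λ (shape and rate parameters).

Posterior: Gamma(shape=30.7, rate=6.3)

The Poisson likelihood adds the total count to the shape and the number of exposure periods to the rate. Here ∑xᵢ = 26 and n = 5, so shape 4.7→30.7 and rate 1.3→6.3.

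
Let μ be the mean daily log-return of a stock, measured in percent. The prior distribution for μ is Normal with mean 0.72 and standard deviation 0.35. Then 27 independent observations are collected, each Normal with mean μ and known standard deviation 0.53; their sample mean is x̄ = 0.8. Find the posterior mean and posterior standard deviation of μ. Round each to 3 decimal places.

With known σ, the Normal prior is conjugate. Weight on the data is w = (n/σ²)/(n/σ² + 1/τ₀²) = 96.1196/(96.1196+8.16327) = 0.92172.
Posterior mean = w·x̄ + (1−w)·μ₀ = 0.92172·0.8 + 0.078280·0.72 = 0.794. Posterior variance = 1/(96.1196+8.16327) = 0.00958930, so SD = 0.098.

Posterior mean ≈ 0.794; posterior SD ≈ 0.098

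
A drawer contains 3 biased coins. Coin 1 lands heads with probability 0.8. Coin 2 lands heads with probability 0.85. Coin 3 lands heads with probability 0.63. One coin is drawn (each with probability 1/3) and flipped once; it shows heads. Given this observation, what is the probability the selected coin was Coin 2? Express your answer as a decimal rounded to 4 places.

P(heads|C1) = 0.8; P(heads|C2) = 0.85; P(heads|C3) = 0.63.
Prior × likelihood for each source: 0.333333·0.8=0.2667, 0.333333·0.85=0.2833, 0.333333·0.63=0.2100. Summing gives P(heads) = 0.76000.
P(Coin 2 | heads) = 0.2833 / 0.76000 = 0.3728.

Posterior probability ≈ 0.3728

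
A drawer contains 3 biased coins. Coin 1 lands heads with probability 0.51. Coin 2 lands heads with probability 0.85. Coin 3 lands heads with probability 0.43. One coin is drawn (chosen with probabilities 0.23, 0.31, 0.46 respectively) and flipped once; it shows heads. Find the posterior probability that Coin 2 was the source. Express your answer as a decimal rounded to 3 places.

Tabulate prior·likelihood by source: [1] prior 0.23, lik 0.51, product 0.1173; [2] prior 0.31, lik 0.85, product 0.2635; [3] prior 0.46, lik 0.43, product 0.1978.
Normalizing constant = 0.57860; the posterior for Coin 2 is its product over the sum, 0.2635/0.57860 = 0.455.

Posterior probability ≈ 0.455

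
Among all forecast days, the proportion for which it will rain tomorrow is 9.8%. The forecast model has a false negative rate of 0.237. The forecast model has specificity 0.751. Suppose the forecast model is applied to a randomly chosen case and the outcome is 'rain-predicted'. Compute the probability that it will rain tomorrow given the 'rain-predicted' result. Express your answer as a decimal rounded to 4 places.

Let H be the event that it will rain tomorrow. P(H) = 0.098, so P(¬H) = 0.902. With E the 'rain-predicted' result, P(E|H) = 0.763 and P(E|¬H) = 0.249.
P(E) = 0.763·0.098 + 0.249·0.902 = 0.074774 + 0.22460 = 0.29937.
By Bayes' theorem, P(H|E) = 0.074774 / 0.29937 = 0.2498.

P(H | E) ≈ 0.2498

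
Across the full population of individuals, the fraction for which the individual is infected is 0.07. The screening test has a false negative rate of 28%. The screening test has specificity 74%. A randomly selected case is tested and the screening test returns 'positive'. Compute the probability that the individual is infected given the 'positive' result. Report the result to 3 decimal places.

P(H | E) ≈ 0.172

Let H be the event that the individual is infected. P(H) = 0.07, so P(¬H) = 0.93. With E the 'positive' result, P(E|H) = 0.72 and P(E|¬H) = 0.26.
P(E) = 0.72·0.07 + 0.26·0.93 = 0.050400 + 0.24180 = 0.29220.
By Bayes' theorem, P(H|E) = 0.050400 / 0.29220 = 0.172.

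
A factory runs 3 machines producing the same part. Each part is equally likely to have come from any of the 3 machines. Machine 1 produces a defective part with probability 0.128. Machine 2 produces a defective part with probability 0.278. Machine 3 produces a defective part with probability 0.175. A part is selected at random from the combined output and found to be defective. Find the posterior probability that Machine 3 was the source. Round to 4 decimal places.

P(defective|M1) = 0.128; P(defective|M2) = 0.278; P(defective|M3) = 0.175.
Prior × likelihood for each source: 0.333333·0.128=0.04267, 0.333333·0.278=0.09267, 0.333333·0.175=0.05833. Summing gives P(defective) = 0.19367.
P(Machine 3 | defective) = 0.05833 / 0.19367 = 0.3012.

Posterior probability ≈ 0.3012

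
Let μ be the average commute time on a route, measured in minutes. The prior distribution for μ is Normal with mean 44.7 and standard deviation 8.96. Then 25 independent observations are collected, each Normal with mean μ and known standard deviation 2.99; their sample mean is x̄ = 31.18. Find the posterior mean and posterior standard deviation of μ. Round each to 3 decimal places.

Posterior mean ≈ 31.240; posterior SD ≈ 0.597

With known σ, the Normal prior is conjugate. Weight on the data is w = (n/σ²)/(n/σ² + 1/τ₀²) = 2.79639/(2.79639+0.0124562) = 0.99557.
Posterior mean = w·x̄ + (1−w)·μ₀ = 0.99557·31.18 + 0.0044346·44.7 = 31.240. Posterior variance = 1/(2.79639+0.0124562) = 0.356018, so SD = 0.597.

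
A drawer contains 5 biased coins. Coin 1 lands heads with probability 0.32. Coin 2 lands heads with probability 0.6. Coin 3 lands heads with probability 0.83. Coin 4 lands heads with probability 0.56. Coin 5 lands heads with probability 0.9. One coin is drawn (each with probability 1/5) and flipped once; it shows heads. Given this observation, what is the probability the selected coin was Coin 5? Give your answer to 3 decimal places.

Tabulate prior·likelihood by source: [1] prior 0.2, lik 0.32, product 0.06400; [2] prior 0.2, lik 0.6, product 0.1200; [3] prior 0.2, lik 0.83, product 0.1660; [4] prior 0.2, lik 0.56, product 0.1120; [5] prior 0.2, lik 0.9, product 0.1800.
Normalizing constant = 0.64200; the posterior for Coin 5 is its product over the sum, 0.1800/0.64200 = 0.280.

Posterior probability ≈ 0.280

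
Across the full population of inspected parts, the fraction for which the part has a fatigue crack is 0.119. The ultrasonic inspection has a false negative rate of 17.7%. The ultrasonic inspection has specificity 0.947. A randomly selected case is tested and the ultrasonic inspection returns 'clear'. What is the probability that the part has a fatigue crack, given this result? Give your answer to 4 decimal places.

P(H | E) ≈ 0.0246

Write H for 'the part has a fatigue crack'. Prior odds H:¬H = 0.119/0.881 = 0.13507. For the 'clear' outcome, the likelihood ratio is 0.177/0.947 = 0.18691.
Posterior odds = 0.13507 × 0.18691 = 0.025246, so P(H|E) = 0.025246/(1+0.025246) = 0.0246.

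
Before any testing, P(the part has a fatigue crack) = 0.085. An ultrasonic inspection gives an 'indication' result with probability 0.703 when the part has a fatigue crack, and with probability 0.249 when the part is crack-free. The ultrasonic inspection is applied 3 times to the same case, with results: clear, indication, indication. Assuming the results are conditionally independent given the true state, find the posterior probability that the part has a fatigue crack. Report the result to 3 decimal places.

Posterior P(H) ≈ 0.227

Let H be the event that the part has a fatigue crack; start with P(H) = 0.085. P('indication'|H) = 0.703, P('indication'|¬H) = 0.249.
Update on result 1 ('clear'): P(H) ← 0.297·0.0850 / (0.297·0.0850 + 0.751·0.9150) = 0.025245/0.71241 = 0.0354.
Update on result 2 ('indication'): P(H) ← 0.703·0.0354 / (0.703·0.0354 + 0.249·0.9646) = 0.024912/0.26509 = 0.0940.
Update on result 3 ('indication'): P(H) ← 0.703·0.0940 / (0.703·0.0940 + 0.249·0.9060) = 0.066064/0.29166 = 0.2265.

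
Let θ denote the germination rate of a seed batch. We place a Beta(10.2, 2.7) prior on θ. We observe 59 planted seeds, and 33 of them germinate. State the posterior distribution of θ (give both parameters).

Posterior: Beta(43.2, 28.7)

Observing 33 successes and 26 failures updates Beta(10.2, 2.7) by adding the success and failure counts to the two shape parameters: α = 10.2+33 = 43.2, β = 2.7+26 = 28.7.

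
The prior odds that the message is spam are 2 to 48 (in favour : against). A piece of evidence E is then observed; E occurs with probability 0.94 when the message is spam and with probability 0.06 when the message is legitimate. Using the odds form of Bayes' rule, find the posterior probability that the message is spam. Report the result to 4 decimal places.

Prior odds = 2/48 = 0.041667.
Likelihood ratio for E = 0.94/0.06 = 15.667.
Posterior odds = prior odds × LR = 0.65278.
Posterior probability = odds/(1+odds) = 0.65278/1.6528 = 0.3950.

Posterior probability ≈ 0.3950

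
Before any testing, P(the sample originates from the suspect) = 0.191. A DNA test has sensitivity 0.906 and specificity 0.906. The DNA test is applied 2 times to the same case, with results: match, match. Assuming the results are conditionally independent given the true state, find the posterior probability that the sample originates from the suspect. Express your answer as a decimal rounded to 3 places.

Let H be the event that the sample originates from the suspect; start with P(H) = 0.191. P('match'|H) = 0.906, P('match'|¬H) = 0.094.
Update on result 1 ('match'): P(H) ← 0.906·0.1910 / (0.906·0.1910 + 0.094·0.8090) = 0.17305/0.24909 = 0.6947.
Update on result 2 ('match'): P(H) ← 0.906·0.6947 / (0.906·0.6947 + 0.094·0.3053) = 0.62940/0.65810 = 0.9564.

Posterior P(H) ≈ 0.956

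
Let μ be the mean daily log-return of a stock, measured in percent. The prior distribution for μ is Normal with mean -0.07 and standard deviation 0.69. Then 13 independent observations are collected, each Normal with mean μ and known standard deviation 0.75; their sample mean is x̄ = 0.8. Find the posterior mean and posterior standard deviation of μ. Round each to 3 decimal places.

Posterior mean ≈ 0.728; posterior SD ≈ 0.199

With known σ, the Normal prior is conjugate. Weight on the data is w = (n/σ²)/(n/σ² + 1/τ₀²) = 23.1111/(23.1111+2.10040) = 0.91669.
Posterior mean = w·x̄ + (1−w)·μ₀ = 0.91669·0.8 + 0.083311·-0.07 = 0.728. Posterior variance = 1/(23.1111+2.10040) = 0.0396644, so SD = 0.199.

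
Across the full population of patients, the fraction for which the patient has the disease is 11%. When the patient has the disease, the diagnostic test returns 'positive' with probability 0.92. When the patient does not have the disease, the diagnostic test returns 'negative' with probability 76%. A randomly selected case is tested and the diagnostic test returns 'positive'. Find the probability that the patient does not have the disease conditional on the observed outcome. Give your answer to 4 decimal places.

Write H for 'the patient has the disease'. Prior odds H:¬H = 0.11/0.89 = 0.12360. For the 'positive' outcome, the likelihood ratio is 0.92/0.24 = 3.8333.
Posterior odds = 0.12360 × 3.8333 = 0.47378, so P(H|E) = 0.47378/(1+0.47378) = 0.3215. Then P(¬H|E) = 1 − 0.3215 = 0.6785.

P(¬H | E) ≈ 0.6785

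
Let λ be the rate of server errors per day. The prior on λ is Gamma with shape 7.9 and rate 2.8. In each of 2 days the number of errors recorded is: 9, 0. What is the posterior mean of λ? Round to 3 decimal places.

Posterior mean ≈ 3.521

Total count ∑xᵢ = 9 over n = 2 days.
Gamma is conjugate to the Poisson likelihood: posterior is Gamma(shape = 7.9+9 = 16.9, rate = 2.8+2 = 4.8).
Posterior mean = shape/rate = 16.9/4.8 = 3.521.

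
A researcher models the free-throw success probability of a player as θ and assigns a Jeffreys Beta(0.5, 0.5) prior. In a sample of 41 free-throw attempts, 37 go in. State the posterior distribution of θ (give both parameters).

Posterior: Beta(37.5, 4.5)

The binomial likelihood is conjugate to the Beta prior: with 37 successes and 4 failures, the posterior is Beta(0.5+37, 0.5+4) = Beta(37.5, 4.5).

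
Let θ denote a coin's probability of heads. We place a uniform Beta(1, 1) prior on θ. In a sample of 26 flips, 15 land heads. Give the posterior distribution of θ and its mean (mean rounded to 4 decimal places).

Posterior: Beta(16, 12); mean ≈ 0.5714

The binomial likelihood is conjugate to the Beta prior: with 15 successes and 11 failures, the posterior is Beta(1+15, 1+11) = Beta(16, 12).
Posterior mean = α/(α+β) = 16/28 = 0.5714.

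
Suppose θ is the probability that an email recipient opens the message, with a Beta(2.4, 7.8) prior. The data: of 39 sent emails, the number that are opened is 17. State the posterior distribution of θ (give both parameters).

Posterior: Beta(19.4, 29.8)

Observing 17 successes and 22 failures updates Beta(2.4, 7.8) by adding the success and failure counts to the two shape parameters: α = 2.4+17 = 19.4, β = 7.8+22 = 29.8.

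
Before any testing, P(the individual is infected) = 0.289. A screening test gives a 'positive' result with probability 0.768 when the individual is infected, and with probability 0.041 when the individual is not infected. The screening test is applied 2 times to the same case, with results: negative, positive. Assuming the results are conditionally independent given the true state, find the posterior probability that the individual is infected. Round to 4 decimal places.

Posterior P(H) ≈ 0.6481

With H the event that the individual is infected, the joint likelihood of the observed sequence is P(data|H) = 0.232·0.768 = 0.17818 and P(data|¬H) = 0.959·0.041 = 0.039319.
Bayes: P(H|data) = 0.289·0.17818 / (0.289·0.17818 + 0.711·0.039319) = 0.051493/0.079449 = 0.6481.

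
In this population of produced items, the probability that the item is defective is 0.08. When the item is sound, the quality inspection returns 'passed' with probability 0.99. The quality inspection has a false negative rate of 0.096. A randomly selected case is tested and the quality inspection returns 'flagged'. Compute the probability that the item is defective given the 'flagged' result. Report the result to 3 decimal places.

Write H for 'the item is defective'. Prior odds H:¬H = 0.08/0.92 = 0.086957. For the 'flagged' outcome, the likelihood ratio is 0.904/0.01 = 90.400.
Posterior odds = 0.086957 × 90.400 = 7.8609, so P(H|E) = 7.8609/(1+7.8609) = 0.887.

P(H | E) ≈ 0.887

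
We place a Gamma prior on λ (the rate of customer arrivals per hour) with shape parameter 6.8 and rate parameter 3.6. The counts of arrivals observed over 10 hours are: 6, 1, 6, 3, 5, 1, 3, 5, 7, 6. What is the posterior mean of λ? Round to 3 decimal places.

Total count ∑xᵢ = 43 over n = 10 hours.
Gamma is conjugate to the Poisson likelihood: posterior is Gamma(shape = 6.8+43 = 49.8, rate = 3.6+10 = 13.6).
Posterior mean = shape/rate = 49.8/13.6 = 3.662.

Posterior mean ≈ 3.662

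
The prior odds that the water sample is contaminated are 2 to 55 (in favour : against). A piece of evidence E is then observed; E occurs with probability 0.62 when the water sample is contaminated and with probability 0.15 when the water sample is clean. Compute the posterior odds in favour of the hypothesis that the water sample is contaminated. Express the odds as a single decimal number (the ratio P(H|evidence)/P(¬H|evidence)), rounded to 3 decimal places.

Posterior odds ≈ 0.150

Prior odds = 2/55 = 0.036364.
Likelihood ratio for E = 0.62/0.15 = 4.1333.
Posterior odds = prior odds × LR = 0.15030.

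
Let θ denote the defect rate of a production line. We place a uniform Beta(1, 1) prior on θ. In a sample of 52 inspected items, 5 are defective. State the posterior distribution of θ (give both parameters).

The binomial likelihood is conjugate to the Beta prior: with 5 successes and 47 failures, the posterior is Beta(1+5, 1+47) = Beta(6, 48).

Posterior: Beta(6, 48)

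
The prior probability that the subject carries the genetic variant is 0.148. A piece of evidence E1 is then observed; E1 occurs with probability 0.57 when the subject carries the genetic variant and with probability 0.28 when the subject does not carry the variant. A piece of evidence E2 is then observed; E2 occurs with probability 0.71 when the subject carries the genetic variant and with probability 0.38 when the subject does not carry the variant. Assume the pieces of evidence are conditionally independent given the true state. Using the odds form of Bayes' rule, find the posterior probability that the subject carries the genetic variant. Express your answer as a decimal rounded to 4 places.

Posterior probability ≈ 0.3978

Prior odds = 0.148/(1−0.148) = 0.17371. In log-odds, ln(0.17371) = -1.7504.
Add log likelihood ratios: ln(2.0357) + ln(1.8684) = 1.3359.
Posterior log-odds = -0.41443, so posterior odds = exp(-0.41443) = 0.66071. Converting, P(H|E) = 0.66071/1.6607 = 0.3978.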